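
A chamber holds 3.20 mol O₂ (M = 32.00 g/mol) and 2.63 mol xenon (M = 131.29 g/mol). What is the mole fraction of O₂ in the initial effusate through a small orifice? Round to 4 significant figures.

0.7114

The effusion rate of species i is ∝ p_i/√M_i ∝ n_i/√M_i.
So x_O₂ in the escaping gas = (n_O₂/√M_O₂) / Σ(n_i/√M_i)
= (3.20/√32.00) / (3.20/√32.00 + 2.63/√131.29) = 0.5657/(0.5657 + 0.2295) = 0.7114.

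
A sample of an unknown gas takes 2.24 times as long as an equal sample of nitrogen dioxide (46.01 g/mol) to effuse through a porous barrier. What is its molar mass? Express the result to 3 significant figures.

231 g/mol

Graham's law gives t_X/t_NO₂ = √(M_X/M_NO₂).
2.24 = √(M_X/46.01)
M_X = 46.01 × 2.24² = 46.01 × 5.018 = 231 g/mol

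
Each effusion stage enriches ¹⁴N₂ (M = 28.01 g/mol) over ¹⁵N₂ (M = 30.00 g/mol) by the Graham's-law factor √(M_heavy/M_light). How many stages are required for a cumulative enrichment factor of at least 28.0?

With α = √(30.00/28.01) per stage, ln α = ½ ln(1.07105) = 0.03432.
Need α^N ≥ 28.0 ⇒ N ≥ ln(28.0) / ln α = 3.332 / 0.03432 = 97.10.
Rounding up, N = 98 stages.

98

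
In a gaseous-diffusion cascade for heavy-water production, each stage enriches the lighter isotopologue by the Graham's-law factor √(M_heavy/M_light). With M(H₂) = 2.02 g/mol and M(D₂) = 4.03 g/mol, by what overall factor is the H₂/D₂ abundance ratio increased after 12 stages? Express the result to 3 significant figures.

63.1

The single-stage factor is √(M_heavy/M_light), so 12 stages give [√(4.03/2.02)]^12 = (4.03/2.02)^(12/2).
= 1.99505^6 = 63.1.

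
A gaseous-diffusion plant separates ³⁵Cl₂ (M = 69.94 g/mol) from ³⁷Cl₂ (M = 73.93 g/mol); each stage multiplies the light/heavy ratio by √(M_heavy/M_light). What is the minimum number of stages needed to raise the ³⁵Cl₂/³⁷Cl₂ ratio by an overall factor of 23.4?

Per stage α = (73.93/69.94)^(1/2) = 1.05705^0.5, giving ln α = 0.02774.
Need α^N ≥ 23.4 ⇒ N ≥ ln(23.4) / ln α = 3.153 / 0.02774 = 113.65.
Minimum whole number of stages: N = 114.

114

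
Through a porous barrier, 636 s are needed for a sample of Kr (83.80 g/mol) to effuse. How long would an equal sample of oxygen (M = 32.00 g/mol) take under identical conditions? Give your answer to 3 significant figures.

393 s

By Graham's law, t_O₂/t_Kr = √(M_O₂/M_Kr) = √(32.00/83.80) = √0.3819 = 0.6179.
So the time for O₂ is 636 × 0.6179 = 393 s.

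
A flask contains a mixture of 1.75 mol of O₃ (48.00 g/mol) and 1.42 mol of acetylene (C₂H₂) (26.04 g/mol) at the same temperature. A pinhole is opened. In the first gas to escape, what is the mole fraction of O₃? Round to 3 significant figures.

The effusion rate of species i is ∝ p_i/√M_i ∝ n_i/√M_i.
So x_O₃ in the escaping gas = (n_O₃/√M_O₃) / Σ(n_i/√M_i)
= (1.75/√48.00) / (1.75/√48.00 + 1.42/√26.04) = 0.2526/(0.2526 + 0.2783) = 0.476.

0.476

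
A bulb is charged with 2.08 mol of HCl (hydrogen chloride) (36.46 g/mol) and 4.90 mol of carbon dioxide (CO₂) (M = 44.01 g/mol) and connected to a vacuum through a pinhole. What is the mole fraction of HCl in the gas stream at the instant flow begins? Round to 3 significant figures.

0.318

The effusion rate of species i is ∝ p_i/√M_i ∝ n_i/√M_i.
So x_HCl in the escaping gas = (n_HCl/√M_HCl) / Σ(n_i/√M_i)
= (2.08/√36.46) / (2.08/√36.46 + 4.90/√44.01) = 0.3445/(0.3445 + 0.7386) = 0.318.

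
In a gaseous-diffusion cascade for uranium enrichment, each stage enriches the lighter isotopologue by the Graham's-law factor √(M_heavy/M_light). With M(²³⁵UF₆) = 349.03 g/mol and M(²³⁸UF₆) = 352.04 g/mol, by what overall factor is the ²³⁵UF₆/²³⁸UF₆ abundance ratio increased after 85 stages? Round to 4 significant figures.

1.440

Each stage multiplies the ratio by α = √(352.04/349.03), so after 85 stages the overall factor is α^85 = (352.04/349.03)^(85/2).
= 1.00862^(85/2) = 1.440.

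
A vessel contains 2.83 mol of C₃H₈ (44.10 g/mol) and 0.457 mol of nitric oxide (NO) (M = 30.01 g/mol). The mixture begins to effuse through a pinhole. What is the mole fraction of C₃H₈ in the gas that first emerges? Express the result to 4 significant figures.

0.8363

Each component's effusion rate ∝ (its partial pressure)·(1/√M) ∝ n_i/√M_i.
So x_C₃H₈ in the escaping gas = (n_C₃H₈/√M_C₃H₈) / Σ(n_i/√M_i)
= (2.83/√44.10) / (2.83/√44.10 + 0.457/√30.01) = 0.4262/(0.4262 + 0.08342) = 0.8363.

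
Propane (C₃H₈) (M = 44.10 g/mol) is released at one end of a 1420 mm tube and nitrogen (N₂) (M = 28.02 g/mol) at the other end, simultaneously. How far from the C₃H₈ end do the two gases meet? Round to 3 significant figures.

Graham's law gives d_C₃H₈/d_N₂ = rate_C₃H₈/rate_N₂ = √(M_N₂/M_C₃H₈) = √(28.02/44.10) = 0.7971.
With d_C₃H₈ + d_N₂ = 1420 mm, d_N₂ = 1420/(1 + 0.7971) = 790.2 mm.
d_C₃H₈ = 1420 − 790.2 = 630 mm.

630 mm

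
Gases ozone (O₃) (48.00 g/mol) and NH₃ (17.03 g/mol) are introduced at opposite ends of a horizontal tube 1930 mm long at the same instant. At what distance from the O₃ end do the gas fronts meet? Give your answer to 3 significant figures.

Distances travelled in equal time are proportional to diffusion rates, so d_O₃/d_NH₃ = √(M_NH₃/M_O₃) = √(17.03/48.00) = 0.5956.
With d_O₃ + d_NH₃ = 1930 mm, d_NH₃ = 1930/(1 + 0.5956) = 1210 mm.
d_O₃ = 1930 − 1210 = 720 mm.

720 mm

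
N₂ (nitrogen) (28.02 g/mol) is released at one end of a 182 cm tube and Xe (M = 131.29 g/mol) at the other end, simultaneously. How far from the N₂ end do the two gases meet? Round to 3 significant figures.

124 cm

Graham's law gives d_N₂/d_Xe = rate_N₂/rate_Xe = √(M_Xe/M_N₂) = √(131.29/28.02) = 2.165.
With d_N₂ + d_Xe = 182 cm, d_Xe = 182/(1 + 2.165) = 57.51 cm.
d_N₂ = 182 − 57.51 = 124 cm.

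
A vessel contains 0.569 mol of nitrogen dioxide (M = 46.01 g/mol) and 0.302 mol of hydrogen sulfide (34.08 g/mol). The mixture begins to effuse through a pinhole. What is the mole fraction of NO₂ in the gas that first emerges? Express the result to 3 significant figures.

0.619

Rate_i ∝ x_i/√M_i (Graham's law weighted by mole fraction), so the effusate composition follows n_i/√M_i.
So x_NO₂ in the escaping gas = (n_NO₂/√M_NO₂) / Σ(n_i/√M_i)
= (0.569/√46.01) / (0.569/√46.01 + 0.302/√34.08) = 0.08389/(0.08389 + 0.05173) = 0.619.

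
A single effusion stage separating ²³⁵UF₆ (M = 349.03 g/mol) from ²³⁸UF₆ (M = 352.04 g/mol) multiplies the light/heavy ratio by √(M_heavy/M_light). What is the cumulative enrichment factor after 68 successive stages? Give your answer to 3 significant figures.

1.34

Overall factor = α^68 with α = √(352.04/349.03), i.e. (352.04/349.03)^(68/2).
= 1.00862^34 = 1.34.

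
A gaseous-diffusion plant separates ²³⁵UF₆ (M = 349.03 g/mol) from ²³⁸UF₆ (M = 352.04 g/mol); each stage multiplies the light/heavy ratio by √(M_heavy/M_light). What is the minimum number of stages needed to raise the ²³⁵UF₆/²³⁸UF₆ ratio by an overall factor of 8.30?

493

With α = √(352.04/349.03) per stage, ln α = ½ ln(1.00862) = 0.004293.
Need α^N ≥ 8.30 ⇒ N ≥ ln(8.30) / ln α = 2.116 / 0.004293 = 492.90.
So at least 493 stages are needed.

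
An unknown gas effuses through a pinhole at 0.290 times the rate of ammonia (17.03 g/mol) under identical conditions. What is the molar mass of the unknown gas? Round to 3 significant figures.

202 g/mol

By Graham's law, rate_X/rate_NH₃ = √(M_NH₃/M_X).
0.290 = √(17.03/M_X)
M_X = 17.03 / 0.290² = 17.03 / 0.08410 = 202 g/mol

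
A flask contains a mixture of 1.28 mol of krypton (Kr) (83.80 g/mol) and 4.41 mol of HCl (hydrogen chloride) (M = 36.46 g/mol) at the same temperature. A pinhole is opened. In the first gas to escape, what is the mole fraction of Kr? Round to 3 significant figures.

0.161

The effusion rate of species i is ∝ p_i/√M_i ∝ n_i/√M_i.
x_Kr(eff) = (n_Kr/√M_Kr) / (n_Kr/√M_Kr + n_HCl/√M_HCl)
= (1.28/√83.80) / (1.28/√83.80 + 4.41/√36.46) = 0.1398/(0.1398 + 0.7303) = 0.161.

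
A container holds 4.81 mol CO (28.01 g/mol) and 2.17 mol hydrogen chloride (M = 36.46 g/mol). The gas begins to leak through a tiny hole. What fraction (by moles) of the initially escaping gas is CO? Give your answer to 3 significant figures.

0.717

Rate_i ∝ x_i/√M_i (Graham's law weighted by mole fraction), so the effusate composition follows n_i/√M_i.
x_CO(eff) = (n_CO/√M_CO) / (n_CO/√M_CO + n_HCl/√M_HCl)
= (4.81/√28.01) / (4.81/√28.01 + 2.17/√36.46) = 0.9088/(0.9088 + 0.3594) = 0.717.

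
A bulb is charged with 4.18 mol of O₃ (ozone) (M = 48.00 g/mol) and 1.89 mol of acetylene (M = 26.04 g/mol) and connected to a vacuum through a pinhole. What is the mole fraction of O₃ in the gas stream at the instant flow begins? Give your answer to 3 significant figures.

0.620

Effusion rate of each component ∝ n_i/√M_i (partial pressure × 1/√M).
x_O₃(eff) = (n_O₃/√M_O₃) / (n_O₃/√M_O₃ + n_C₂H₂/√M_C₂H₂)
= (4.18/√48.00) / (4.18/√48.00 + 1.89/√26.04) = 0.6033/(0.6033 + 0.3704) = 0.620.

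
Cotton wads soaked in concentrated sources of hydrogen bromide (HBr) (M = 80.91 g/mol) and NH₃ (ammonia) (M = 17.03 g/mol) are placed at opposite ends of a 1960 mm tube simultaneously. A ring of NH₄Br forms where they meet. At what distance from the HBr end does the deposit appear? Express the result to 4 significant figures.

616.4 mm

The fronts meet when d_HBr + d_NH₃ = L with d_HBr/d_NH₃ = √(M_NH₃/M_HBr) (Graham's law). Here √(M_NH₃/M_HBr) = √(17.03/80.91) = 0.4588.
With d_HBr + d_NH₃ = 1960 mm, d_NH₃ = 1960/(1 + 0.4588) = 1344 mm.
d_HBr = 1960 − 1344 = 616.4 mm.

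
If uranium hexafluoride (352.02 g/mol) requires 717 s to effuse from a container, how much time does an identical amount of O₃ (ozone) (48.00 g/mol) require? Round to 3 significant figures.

Using Graham's law: t_O₃/t_UF₆ = √(M_O₃/M_UF₆) = √(48.00/352.02) = √0.1364 = 0.3693.
So the time for O₃ is 717 × 0.3693 = 265 s.

265 s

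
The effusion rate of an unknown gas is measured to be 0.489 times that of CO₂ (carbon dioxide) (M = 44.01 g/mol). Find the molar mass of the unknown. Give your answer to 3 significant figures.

184 g/mol

Using Graham's law: rate_X/rate_CO₂ = √(M_CO₂/M_X).
0.489 = √(44.01/M_X)
M_X = 44.01 / 0.489² = 44.01 / 0.2391 = 184 g/mol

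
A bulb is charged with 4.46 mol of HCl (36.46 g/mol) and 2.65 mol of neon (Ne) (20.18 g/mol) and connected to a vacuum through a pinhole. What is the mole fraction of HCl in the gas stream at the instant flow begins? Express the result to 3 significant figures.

Effusion rate of each component ∝ n_i/√M_i (partial pressure × 1/√M).
x_HCl(eff) = (n_HCl/√M_HCl) / (n_HCl/√M_HCl + n_Ne/√M_Ne)
= (4.46/√36.46) / (4.46/√36.46 + 2.65/√20.18) = 0.7386/(0.7386 + 0.5899) = 0.556.

0.556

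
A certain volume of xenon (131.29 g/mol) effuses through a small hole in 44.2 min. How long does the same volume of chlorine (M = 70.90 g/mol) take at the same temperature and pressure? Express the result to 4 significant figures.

32.48 min

Using Graham's law: t_Cl₂/t_Xe = √(M_Cl₂/M_Xe) = √(70.90/131.29) = √0.5400 = 0.7349.
So the time for Cl₂ is 44.2 × 0.7349 = 32.48 min.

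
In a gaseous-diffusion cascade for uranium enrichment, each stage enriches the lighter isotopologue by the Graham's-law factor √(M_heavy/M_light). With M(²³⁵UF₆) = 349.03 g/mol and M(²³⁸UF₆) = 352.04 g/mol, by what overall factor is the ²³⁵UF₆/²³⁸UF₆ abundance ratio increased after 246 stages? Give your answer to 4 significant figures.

Overall factor = α^246 with α = √(352.04/349.03), i.e. (352.04/349.03)^(246/2).
= 1.00862^123 = 2.875.

2.875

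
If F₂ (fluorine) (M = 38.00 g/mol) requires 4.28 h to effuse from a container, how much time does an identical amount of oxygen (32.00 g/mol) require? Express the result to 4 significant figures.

By Graham's law, t_O₂/t_F₂ = √(M_O₂/M_F₂) = √(32.00/38.00) = √0.8421 = 0.9177.
So the time for O₂ is 4.28 × 0.9177 = 3.928 h.

3.928 h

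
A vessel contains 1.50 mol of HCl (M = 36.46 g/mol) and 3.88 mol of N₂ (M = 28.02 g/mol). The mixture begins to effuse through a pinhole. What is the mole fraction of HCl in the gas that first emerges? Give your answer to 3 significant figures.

Each component's effusion rate ∝ (its partial pressure)·(1/√M) ∝ n_i/√M_i.
So x_HCl in the escaping gas = (n_HCl/√M_HCl) / Σ(n_i/√M_i)
= (1.50/√36.46) / (1.50/√36.46 + 3.88/√28.02) = 0.2484/(0.2484 + 0.7330) = 0.253.

0.253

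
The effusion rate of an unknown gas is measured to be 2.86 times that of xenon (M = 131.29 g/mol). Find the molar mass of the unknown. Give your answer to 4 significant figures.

Using Graham's law: rate_X/rate_Xe = √(M_Xe/M_X).
2.86 = √(131.29/M_X)
M_X = 131.29 / 2.86² = 131.29 / 8.180 = 16.05 g/mol

16.05 g/mol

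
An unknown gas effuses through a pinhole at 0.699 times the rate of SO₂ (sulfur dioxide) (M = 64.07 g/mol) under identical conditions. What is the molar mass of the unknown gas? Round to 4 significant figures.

Since effusion rate ∝ 1/√M, rate_X/rate_SO₂ = √(M_SO₂/M_X).
0.699 = √(64.07/M_X)
M_X = 64.07 / 0.699² = 64.07 / 0.4886 = 131.1 g/mol

131.1 g/mol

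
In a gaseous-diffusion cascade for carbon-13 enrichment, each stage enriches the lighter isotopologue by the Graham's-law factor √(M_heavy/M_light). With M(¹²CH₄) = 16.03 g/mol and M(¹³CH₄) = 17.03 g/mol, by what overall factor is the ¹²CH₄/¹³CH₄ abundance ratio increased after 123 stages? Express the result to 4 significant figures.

After 123 stages the ratio has grown by (√(17.03/16.03))^123 = (17.03/16.03)^(123/2).
= 1.06238^(123/2) = 41.33.

41.33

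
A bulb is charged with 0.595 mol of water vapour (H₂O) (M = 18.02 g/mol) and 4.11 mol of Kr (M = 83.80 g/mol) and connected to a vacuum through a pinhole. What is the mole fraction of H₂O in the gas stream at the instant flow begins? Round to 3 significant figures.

Each component's effusion rate ∝ (its partial pressure)·(1/√M) ∝ n_i/√M_i.
So x_H₂O in the escaping gas = (n_H₂O/√M_H₂O) / Σ(n_i/√M_i)
= (0.595/√18.02) / (0.595/√18.02 + 4.11/√83.80) = 0.1402/(0.1402 + 0.4490) = 0.238.

0.238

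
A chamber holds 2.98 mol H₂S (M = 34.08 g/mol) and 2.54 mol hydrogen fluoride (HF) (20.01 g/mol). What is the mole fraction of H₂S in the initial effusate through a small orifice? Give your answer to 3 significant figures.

0.473

Rate_i ∝ x_i/√M_i (Graham's law weighted by mole fraction), so the effusate composition follows n_i/√M_i.
So x_H₂S in the escaping gas = (n_H₂S/√M_H₂S) / Σ(n_i/√M_i)
= (2.98/√34.08) / (2.98/√34.08 + 2.54/√20.01) = 0.5105/(0.5105 + 0.5678) = 0.473.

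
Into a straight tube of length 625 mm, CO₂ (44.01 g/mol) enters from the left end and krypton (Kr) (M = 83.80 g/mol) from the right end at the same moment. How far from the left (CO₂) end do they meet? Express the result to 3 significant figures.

362 mm

The fronts meet when d_CO₂ + d_Kr = L with d_CO₂/d_Kr = √(M_Kr/M_CO₂) (Graham's law). Here √(M_Kr/M_CO₂) = √(83.80/44.01) = 1.380.
With d_CO₂ + d_Kr = 625 mm, d_Kr = 625/(1 + 1.380) = 262.6 mm.
d_CO₂ = 625 − 262.6 = 362 mm.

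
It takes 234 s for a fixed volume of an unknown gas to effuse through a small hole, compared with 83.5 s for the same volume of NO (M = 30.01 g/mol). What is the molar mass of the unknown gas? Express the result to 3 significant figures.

Graham's law gives t_X/t_NO = √(M_X/M_NO).
234/83.5 = 2.802 = √(M_X/30.01)
M_X = 30.01 × 2.802² = 30.01 × 7.853 = 236 g/mol

236 g/mol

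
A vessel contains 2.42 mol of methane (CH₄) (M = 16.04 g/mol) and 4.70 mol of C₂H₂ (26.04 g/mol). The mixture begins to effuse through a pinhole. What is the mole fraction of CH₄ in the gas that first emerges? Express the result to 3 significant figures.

0.396

Effusion rate of each component ∝ n_i/√M_i (partial pressure × 1/√M).
So x_CH₄ in the escaping gas = (n_CH₄/√M_CH₄) / Σ(n_i/√M_i)
= (2.42/√16.04) / (2.42/√16.04 + 4.70/√26.04) = 0.6042/(0.6042 + 0.9210) = 0.396.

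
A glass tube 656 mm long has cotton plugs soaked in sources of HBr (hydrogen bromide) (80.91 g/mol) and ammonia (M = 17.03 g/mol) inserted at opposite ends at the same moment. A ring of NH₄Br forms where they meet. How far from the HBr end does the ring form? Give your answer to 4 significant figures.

The fronts meet when d_HBr + d_NH₃ = L with d_HBr/d_NH₃ = √(M_NH₃/M_HBr) (Graham's law). Here √(M_NH₃/M_HBr) = √(17.03/80.91) = 0.4588.
With d_HBr + d_NH₃ = 656 mm, d_NH₃ = 656/(1 + 0.4588) = 449.7 mm.
d_HBr = 656 − 449.7 = 206.3 mm.

206.3 mm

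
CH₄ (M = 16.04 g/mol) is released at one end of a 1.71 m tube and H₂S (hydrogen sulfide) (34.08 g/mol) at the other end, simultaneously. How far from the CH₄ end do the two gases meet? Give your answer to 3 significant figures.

1.01 m

The fronts meet when d_CH₄ + d_H₂S = L with d_CH₄/d_H₂S = √(M_H₂S/M_CH₄) (Graham's law). Here √(M_H₂S/M_CH₄) = √(34.08/16.04) = 1.458.
With d_CH₄ + d_H₂S = 1.71 m, d_H₂S = 1.71/(1 + 1.458) = 0.6958 m.
d_CH₄ = 1.71 − 0.6958 = 1.01 m.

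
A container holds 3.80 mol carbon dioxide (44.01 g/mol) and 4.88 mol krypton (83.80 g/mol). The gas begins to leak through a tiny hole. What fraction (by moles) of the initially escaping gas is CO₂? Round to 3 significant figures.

0.518

Effusion rate of each component ∝ n_i/√M_i (partial pressure × 1/√M).
x_CO₂(eff) = (n_CO₂/√M_CO₂) / (n_CO₂/√M_CO₂ + n_Kr/√M_Kr)
= (3.80/√44.01) / (3.80/√44.01 + 4.88/√83.80) = 0.5728/(0.5728 + 0.5331) = 0.518.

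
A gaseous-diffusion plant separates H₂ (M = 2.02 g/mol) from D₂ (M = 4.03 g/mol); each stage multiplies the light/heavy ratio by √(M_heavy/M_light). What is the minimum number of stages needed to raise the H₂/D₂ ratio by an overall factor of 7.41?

6

With α = √(4.03/2.02) per stage, ln α = ½ ln(1.99505) = 0.3453.
Need α^N ≥ 7.41 ⇒ N ≥ ln(7.41) / ln α = 2.003 / 0.3453 = 5.80.
Rounding up, N = 6 stages.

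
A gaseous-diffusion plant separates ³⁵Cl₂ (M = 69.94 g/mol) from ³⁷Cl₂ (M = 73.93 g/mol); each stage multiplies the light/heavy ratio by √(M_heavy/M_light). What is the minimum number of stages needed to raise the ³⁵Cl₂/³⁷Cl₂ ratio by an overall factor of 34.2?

With α = √(73.93/69.94) per stage, ln α = ½ ln(1.05705) = 0.02774.
Need α^N ≥ 34.2 ⇒ N ≥ ln(34.2) / ln α = 3.532 / 0.02774 = 127.33.
So at least 128 stages are needed.

128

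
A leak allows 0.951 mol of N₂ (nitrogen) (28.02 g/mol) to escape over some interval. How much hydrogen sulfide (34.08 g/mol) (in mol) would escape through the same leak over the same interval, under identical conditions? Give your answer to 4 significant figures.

By Graham's law, rate_H₂S/rate_N₂ = √(M_N₂/M_H₂S) = √(28.02/34.08) = √0.8222 = 0.9067.
So the amount for H₂S is 0.951 × 0.9067 = 0.8623 mol.

0.8623 mol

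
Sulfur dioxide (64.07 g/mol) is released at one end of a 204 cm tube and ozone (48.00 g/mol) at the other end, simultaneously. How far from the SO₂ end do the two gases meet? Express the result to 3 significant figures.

Distances travelled in equal time are proportional to diffusion rates, so d_SO₂/d_O₃ = √(M_O₃/M_SO₂) = √(48.00/64.07) = 0.8656.
With d_SO₂ + d_O₃ = 204 cm, d_O₃ = 204/(1 + 0.8656) = 109.4 cm.
d_SO₂ = 204 − 109.4 = 94.6 cm.

94.6 cm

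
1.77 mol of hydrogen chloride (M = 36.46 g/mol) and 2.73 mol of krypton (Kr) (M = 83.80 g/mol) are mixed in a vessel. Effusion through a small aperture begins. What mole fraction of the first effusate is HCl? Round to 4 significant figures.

0.4957

The effusion rate of species i is ∝ p_i/√M_i ∝ n_i/√M_i.
x_HCl(eff) = (n_HCl/√M_HCl) / (n_HCl/√M_HCl + n_Kr/√M_Kr)
= (1.77/√36.46) / (1.77/√36.46 + 2.73/√83.80) = 0.2931/(0.2931 + 0.2982) = 0.4957.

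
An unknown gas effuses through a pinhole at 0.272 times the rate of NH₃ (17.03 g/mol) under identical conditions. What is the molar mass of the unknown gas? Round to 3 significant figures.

Since effusion rate ∝ 1/√M, rate_X/rate_NH₃ = √(M_NH₃/M_X).
0.272 = √(17.03/M_X)
M_X = 17.03 / 0.272² = 17.03 / 0.07398 = 230 g/mol

230 g/mol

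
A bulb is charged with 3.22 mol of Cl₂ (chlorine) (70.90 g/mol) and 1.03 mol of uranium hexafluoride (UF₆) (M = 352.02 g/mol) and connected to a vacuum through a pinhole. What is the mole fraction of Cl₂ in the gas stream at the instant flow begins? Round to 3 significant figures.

Effusion rate of each component ∝ n_i/√M_i (partial pressure × 1/√M).
So x_Cl₂ in the escaping gas = (n_Cl₂/√M_Cl₂) / Σ(n_i/√M_i)
= (3.22/√70.90) / (3.22/√70.90 + 1.03/√352.02) = 0.3824/(0.3824 + 0.05490) = 0.874.

0.874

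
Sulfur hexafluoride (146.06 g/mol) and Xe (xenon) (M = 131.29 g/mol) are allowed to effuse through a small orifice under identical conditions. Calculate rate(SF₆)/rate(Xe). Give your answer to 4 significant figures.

0.9481

From Graham's law, rate_SF₆/rate_Xe = √(M_Xe/M_SF₆) = √(131.29/146.06) = √0.8989 = 0.9481.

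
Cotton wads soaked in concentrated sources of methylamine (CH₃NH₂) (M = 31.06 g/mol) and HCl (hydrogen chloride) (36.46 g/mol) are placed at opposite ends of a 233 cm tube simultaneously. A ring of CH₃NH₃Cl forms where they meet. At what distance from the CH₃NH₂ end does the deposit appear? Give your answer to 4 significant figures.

121.2 cm

Distances travelled in equal time are proportional to diffusion rates, so d_CH₃NH₂/d_HCl = √(M_HCl/M_CH₃NH₂) = √(36.46/31.06) = 1.083.
With d_CH₃NH₂ + d_HCl = 233 cm, d_HCl = 233/(1 + 1.083) = 111.8 cm.
d_CH₃NH₂ = 233 − 111.8 = 121.2 cm.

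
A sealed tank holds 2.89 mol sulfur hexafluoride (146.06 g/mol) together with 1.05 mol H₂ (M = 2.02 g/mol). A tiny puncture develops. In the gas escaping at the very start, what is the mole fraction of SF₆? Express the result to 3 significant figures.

Effusion rate of each component ∝ n_i/√M_i (partial pressure × 1/√M).
x_SF₆(eff) = (n_SF₆/√M_SF₆) / (n_SF₆/√M_SF₆ + n_H₂/√M_H₂)
= (2.89/√146.06) / (2.89/√146.06 + 1.05/√2.02) = 0.2391/(0.2391 + 0.7388) = 0.245.

0.245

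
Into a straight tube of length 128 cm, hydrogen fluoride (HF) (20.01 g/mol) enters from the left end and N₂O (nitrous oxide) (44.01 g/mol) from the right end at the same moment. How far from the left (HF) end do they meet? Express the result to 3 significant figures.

Graham's law gives d_HF/d_N₂O = rate_HF/rate_N₂O = √(M_N₂O/M_HF) = √(44.01/20.01) = 1.483.
With d_HF + d_N₂O = 128 cm, d_N₂O = 128/(1 + 1.483) = 51.55 cm.
d_HF = 128 − 51.55 = 76.5 cm.

76.5 cm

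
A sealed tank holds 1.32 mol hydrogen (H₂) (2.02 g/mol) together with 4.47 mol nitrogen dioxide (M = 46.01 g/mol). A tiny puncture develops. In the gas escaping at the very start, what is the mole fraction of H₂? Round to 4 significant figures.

0.5849

Each component's effusion rate ∝ (its partial pressure)·(1/√M) ∝ n_i/√M_i.
Mole fraction of H₂ in the effusate = (n_H₂/√M_H₂) / (n_H₂/√M_H₂ + n_NO₂/√M_NO₂)
= (1.32/√2.02) / (1.32/√2.02 + 4.47/√46.01) = 0.9287/(0.9287 + 0.6590) = 0.5849.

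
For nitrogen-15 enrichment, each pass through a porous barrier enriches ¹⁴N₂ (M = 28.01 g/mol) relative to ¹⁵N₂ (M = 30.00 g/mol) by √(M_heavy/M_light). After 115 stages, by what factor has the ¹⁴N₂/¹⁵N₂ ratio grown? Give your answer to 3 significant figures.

51.8

The single-stage factor is √(M_heavy/M_light), so 115 stages give [√(30.00/28.01)]^115 = (30.00/28.01)^(115/2).
= 1.07105^(115/2) = 51.8.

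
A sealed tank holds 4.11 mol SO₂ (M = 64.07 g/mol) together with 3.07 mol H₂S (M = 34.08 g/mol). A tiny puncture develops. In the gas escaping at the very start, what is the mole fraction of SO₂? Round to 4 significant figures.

Effusion rate of each component ∝ n_i/√M_i (partial pressure × 1/√M).
Mole fraction of SO₂ in the effusate = (n_SO₂/√M_SO₂) / (n_SO₂/√M_SO₂ + n_H₂S/√M_H₂S)
= (4.11/√64.07) / (4.11/√64.07 + 3.07/√34.08) = 0.5135/(0.5135 + 0.5259) = 0.4940.

0.4940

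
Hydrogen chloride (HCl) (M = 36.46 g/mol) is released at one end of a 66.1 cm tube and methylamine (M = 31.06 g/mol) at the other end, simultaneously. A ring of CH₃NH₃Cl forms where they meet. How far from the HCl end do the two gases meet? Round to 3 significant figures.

31.7 cm

The fronts meet when d_HCl + d_CH₃NH₂ = L with d_HCl/d_CH₃NH₂ = √(M_CH₃NH₂/M_HCl) (Graham's law). Here √(M_CH₃NH₂/M_HCl) = √(31.06/36.46) = 0.9230.
With d_HCl + d_CH₃NH₂ = 66.1 cm, d_CH₃NH₂ = 66.1/(1 + 0.9230) = 34.37 cm.
d_HCl = 66.1 − 34.37 = 31.7 cm.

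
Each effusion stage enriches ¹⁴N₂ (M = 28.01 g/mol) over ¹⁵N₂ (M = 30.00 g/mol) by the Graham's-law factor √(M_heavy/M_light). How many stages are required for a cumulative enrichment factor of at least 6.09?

53

Single-stage factor α = √(30.00/28.01), so ln α = ½ ln(1.07105) = 0.03432.
Need α^N ≥ 6.09 ⇒ N ≥ ln(6.09) / ln α = 1.807 / 0.03432 = 52.64.
So at least 53 stages are needed.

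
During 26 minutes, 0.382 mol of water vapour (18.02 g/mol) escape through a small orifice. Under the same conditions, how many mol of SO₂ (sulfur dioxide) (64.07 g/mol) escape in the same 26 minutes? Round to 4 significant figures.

0.2026 mol

From Graham's law, rate_SO₂/rate_H₂O = √(M_H₂O/M_SO₂) = √(18.02/64.07) = √0.2813 = 0.5303.
So the amount for SO₂ is 0.382 × 0.5303 = 0.2026 mol.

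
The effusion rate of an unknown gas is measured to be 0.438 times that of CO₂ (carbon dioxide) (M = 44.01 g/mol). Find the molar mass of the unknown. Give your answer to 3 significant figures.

Since effusion rate ∝ 1/√M, rate_X/rate_CO₂ = √(M_CO₂/M_X).
0.438 = √(44.01/M_X)
M_X = 44.01 / 0.438² = 44.01 / 0.1918 = 229 g/mol

229 g/mol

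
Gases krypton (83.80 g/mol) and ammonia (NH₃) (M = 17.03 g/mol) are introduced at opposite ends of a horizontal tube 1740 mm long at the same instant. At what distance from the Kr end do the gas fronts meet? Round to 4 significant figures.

Distances travelled in equal time are proportional to diffusion rates, so d_Kr/d_NH₃ = √(M_NH₃/M_Kr) = √(17.03/83.80) = 0.4508.
With d_Kr + d_NH₃ = 1740 mm, d_NH₃ = 1740/(1 + 0.4508) = 1199 mm.
d_Kr = 1740 − 1199 = 540.7 mm.

540.7 mm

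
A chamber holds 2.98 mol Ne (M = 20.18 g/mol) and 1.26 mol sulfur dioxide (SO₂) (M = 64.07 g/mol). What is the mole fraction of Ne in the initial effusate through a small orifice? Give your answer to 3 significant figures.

Rate_i ∝ x_i/√M_i (Graham's law weighted by mole fraction), so the effusate composition follows n_i/√M_i.
x_Ne(eff) = (n_Ne/√M_Ne) / (n_Ne/√M_Ne + n_SO₂/√M_SO₂)
= (2.98/√20.18) / (2.98/√20.18 + 1.26/√64.07) = 0.6634/(0.6634 + 0.1574) = 0.808.

0.808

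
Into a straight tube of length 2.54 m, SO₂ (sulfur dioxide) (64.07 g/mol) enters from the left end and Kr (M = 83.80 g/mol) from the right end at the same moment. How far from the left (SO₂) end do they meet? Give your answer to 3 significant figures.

Graham's law gives d_SO₂/d_Kr = rate_SO₂/rate_Kr = √(M_Kr/M_SO₂) = √(83.80/64.07) = 1.144.
With d_SO₂ + d_Kr = 2.54 m, d_Kr = 2.54/(1 + 1.144) = 1.185 m.
d_SO₂ = 2.54 − 1.185 = 1.36 m.

1.36 m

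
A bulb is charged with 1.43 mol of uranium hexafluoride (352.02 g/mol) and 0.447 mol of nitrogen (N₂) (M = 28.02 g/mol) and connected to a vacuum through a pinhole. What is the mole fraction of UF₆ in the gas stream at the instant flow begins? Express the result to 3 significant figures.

Each component's effusion rate ∝ (its partial pressure)·(1/√M) ∝ n_i/√M_i.
So x_UF₆ in the escaping gas = (n_UF₆/√M_UF₆) / Σ(n_i/√M_i)
= (1.43/√352.02) / (1.43/√352.02 + 0.447/√28.02) = 0.07622/(0.07622 + 0.08444) = 0.474.

0.474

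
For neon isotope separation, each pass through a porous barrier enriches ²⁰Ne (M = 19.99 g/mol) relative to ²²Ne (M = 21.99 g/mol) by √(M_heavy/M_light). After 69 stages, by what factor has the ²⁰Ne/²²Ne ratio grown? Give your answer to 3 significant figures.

The single-stage factor is √(M_heavy/M_light), so 69 stages give [√(21.99/19.99)]^69 = (21.99/19.99)^(69/2).
= 1.10005^(69/2) = 26.8.

26.8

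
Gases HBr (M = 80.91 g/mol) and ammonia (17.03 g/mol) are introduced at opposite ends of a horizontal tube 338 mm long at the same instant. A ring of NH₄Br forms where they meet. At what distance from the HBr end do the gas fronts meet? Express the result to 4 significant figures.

106.3 mm

In equal time, each gas travels a distance ∝ its rate ∝ 1/√M, so d_HBr/d_NH₃ = √(M_NH₃/M_HBr) = √(17.03/80.91) = 0.4588.
With d_HBr + d_NH₃ = 338 mm, d_NH₃ = 338/(1 + 0.4588) = 231.7 mm.
d_HBr = 338 − 231.7 = 106.3 mm.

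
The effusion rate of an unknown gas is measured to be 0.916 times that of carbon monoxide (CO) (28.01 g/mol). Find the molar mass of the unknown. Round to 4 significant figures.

By Graham's law, rate_X/rate_CO = √(M_CO/M_X).
0.916 = √(28.01/M_X)
M_X = 28.01 / 0.916² = 28.01 / 0.8391 = 33.38 g/mol

33.38 g/mol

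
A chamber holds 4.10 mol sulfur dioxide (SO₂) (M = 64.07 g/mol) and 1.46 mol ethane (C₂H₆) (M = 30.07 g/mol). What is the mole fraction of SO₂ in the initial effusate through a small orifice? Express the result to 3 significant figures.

Rate_i ∝ x_i/√M_i (Graham's law weighted by mole fraction), so the effusate composition follows n_i/√M_i.
So x_SO₂ in the escaping gas = (n_SO₂/√M_SO₂) / Σ(n_i/√M_i)
= (4.10/√64.07) / (4.10/√64.07 + 1.46/√30.07) = 0.5122/(0.5122 + 0.2662) = 0.658.

0.658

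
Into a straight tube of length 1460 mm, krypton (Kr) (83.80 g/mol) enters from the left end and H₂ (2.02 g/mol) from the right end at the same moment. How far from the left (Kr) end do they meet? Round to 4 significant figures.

The fronts meet when d_Kr + d_H₂ = L with d_Kr/d_H₂ = √(M_H₂/M_Kr) (Graham's law). Here √(M_H₂/M_Kr) = √(2.02/83.80) = 0.1553.
With d_Kr + d_H₂ = 1460 mm, d_H₂ = 1460/(1 + 0.1553) = 1264 mm.
d_Kr = 1460 − 1264 = 196.2 mm.

196.2 mm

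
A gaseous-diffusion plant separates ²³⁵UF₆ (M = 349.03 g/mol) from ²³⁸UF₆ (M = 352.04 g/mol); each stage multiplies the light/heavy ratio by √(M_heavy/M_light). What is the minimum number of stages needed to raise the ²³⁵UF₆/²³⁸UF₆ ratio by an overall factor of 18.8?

Per stage α = (352.04/349.03)^(1/2) = 1.00862^0.5, giving ln α = 0.004293.
Need α^N ≥ 18.8 ⇒ N ≥ ln(18.8) / ln α = 2.934 / 0.004293 = 683.33.
Rounding up, N = 684 stages.

684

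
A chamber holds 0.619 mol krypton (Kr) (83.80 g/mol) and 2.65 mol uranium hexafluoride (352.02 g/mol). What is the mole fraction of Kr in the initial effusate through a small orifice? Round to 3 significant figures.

0.324

Rate_i ∝ x_i/√M_i (Graham's law weighted by mole fraction), so the effusate composition follows n_i/√M_i.
Mole fraction of Kr in the effusate = (n_Kr/√M_Kr) / (n_Kr/√M_Kr + n_UF₆/√M_UF₆)
= (0.619/√83.80) / (0.619/√83.80 + 2.65/√352.02) = 0.06762/(0.06762 + 0.1412) = 0.324.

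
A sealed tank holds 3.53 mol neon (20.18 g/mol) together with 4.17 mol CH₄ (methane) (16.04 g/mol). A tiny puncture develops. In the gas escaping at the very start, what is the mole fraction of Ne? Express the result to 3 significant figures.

Rate_i ∝ x_i/√M_i (Graham's law weighted by mole fraction), so the effusate composition follows n_i/√M_i.
Mole fraction of Ne in the effusate = (n_Ne/√M_Ne) / (n_Ne/√M_Ne + n_CH₄/√M_CH₄)
= (3.53/√20.18) / (3.53/√20.18 + 4.17/√16.04) = 0.7858/(0.7858 + 1.041) = 0.430.

0.430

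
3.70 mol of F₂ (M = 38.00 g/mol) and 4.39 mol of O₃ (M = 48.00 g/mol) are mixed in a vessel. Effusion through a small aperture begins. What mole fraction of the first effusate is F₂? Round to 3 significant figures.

0.486

Effusion rate of each component ∝ n_i/√M_i (partial pressure × 1/√M).
x_F₂(eff) = (n_F₂/√M_F₂) / (n_F₂/√M_F₂ + n_O₃/√M_O₃)
= (3.70/√38.00) / (3.70/√38.00 + 4.39/√48.00) = 0.6002/(0.6002 + 0.6336) = 0.486.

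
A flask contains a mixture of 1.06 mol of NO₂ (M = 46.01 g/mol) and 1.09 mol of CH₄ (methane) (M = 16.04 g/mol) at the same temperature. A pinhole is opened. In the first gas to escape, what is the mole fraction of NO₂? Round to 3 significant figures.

Effusion rate of each component ∝ n_i/√M_i (partial pressure × 1/√M).
So x_NO₂ in the escaping gas = (n_NO₂/√M_NO₂) / Σ(n_i/√M_i)
= (1.06/√46.01) / (1.06/√46.01 + 1.09/√16.04) = 0.1563/(0.1563 + 0.2722) = 0.365.

0.365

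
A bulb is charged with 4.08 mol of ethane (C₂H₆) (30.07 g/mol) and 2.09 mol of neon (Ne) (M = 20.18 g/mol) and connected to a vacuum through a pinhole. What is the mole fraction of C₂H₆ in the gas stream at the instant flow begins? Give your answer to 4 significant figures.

Rate_i ∝ x_i/√M_i (Graham's law weighted by mole fraction), so the effusate composition follows n_i/√M_i.
x_C₂H₆(eff) = (n_C₂H₆/√M_C₂H₆) / (n_C₂H₆/√M_C₂H₆ + n_Ne/√M_Ne)
= (4.08/√30.07) / (4.08/√30.07 + 2.09/√20.18) = 0.7440/(0.7440 + 0.4652) = 0.6153.

0.6153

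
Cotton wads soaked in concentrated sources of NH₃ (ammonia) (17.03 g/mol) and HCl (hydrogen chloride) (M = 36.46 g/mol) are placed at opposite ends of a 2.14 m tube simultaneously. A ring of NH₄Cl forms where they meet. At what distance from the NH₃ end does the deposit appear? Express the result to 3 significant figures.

1.27 m

The fronts meet when d_NH₃ + d_HCl = L with d_NH₃/d_HCl = √(M_HCl/M_NH₃) (Graham's law). Here √(M_HCl/M_NH₃) = √(36.46/17.03) = 1.463.
With d_NH₃ + d_HCl = 2.14 m, d_HCl = 2.14/(1 + 1.463) = 0.8688 m.
d_NH₃ = 2.14 − 0.8688 = 1.27 m.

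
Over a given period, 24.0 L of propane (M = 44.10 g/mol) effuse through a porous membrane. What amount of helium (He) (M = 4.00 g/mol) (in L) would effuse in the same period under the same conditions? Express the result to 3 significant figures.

79.7 L

From Graham's law, rate_He/rate_C₃H₈ = √(M_C₃H₈/M_He) = √(44.10/4.00) = √11.03 = 3.320.
So the volume for He is 24.0 × 3.320 = 79.7 L.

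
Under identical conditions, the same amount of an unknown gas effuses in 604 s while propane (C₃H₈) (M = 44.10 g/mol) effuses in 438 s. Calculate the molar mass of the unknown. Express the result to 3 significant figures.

83.9 g/mol

By Graham's law, t_X/t_C₃H₈ = √(M_X/M_C₃H₈).
604/438 = 1.379 = √(M_X/44.10)
M_X = 44.10 × 1.379² = 44.10 × 1.902 = 83.9 g/mol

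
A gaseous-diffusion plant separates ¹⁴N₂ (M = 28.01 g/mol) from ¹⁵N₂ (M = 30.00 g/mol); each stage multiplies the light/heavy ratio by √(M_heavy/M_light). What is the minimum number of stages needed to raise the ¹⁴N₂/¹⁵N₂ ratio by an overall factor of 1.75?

17

Single-stage factor α = √(30.00/28.01), so ln α = ½ ln(1.07105) = 0.03432.
Need α^N ≥ 1.75 ⇒ N ≥ ln(1.75) / ln α = 0.5596 / 0.03432 = 16.31.
Rounding up, N = 17 stages.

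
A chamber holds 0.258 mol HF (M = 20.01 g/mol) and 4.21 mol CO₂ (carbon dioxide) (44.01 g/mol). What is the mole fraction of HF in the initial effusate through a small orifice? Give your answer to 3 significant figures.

0.0833

Each component's effusion rate ∝ (its partial pressure)·(1/√M) ∝ n_i/√M_i.
Mole fraction of HF in the effusate = (n_HF/√M_HF) / (n_HF/√M_HF + n_CO₂/√M_CO₂)
= (0.258/√20.01) / (0.258/√20.01 + 4.21/√44.01) = 0.05768/(0.05768 + 0.6346) = 0.0833.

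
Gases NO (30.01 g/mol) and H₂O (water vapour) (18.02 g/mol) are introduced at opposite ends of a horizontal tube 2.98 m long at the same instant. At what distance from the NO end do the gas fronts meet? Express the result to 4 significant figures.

1.301 m

In equal time, each gas travels a distance ∝ its rate ∝ 1/√M, so d_NO/d_H₂O = √(M_H₂O/M_NO) = √(18.02/30.01) = 0.7749.
With d_NO + d_H₂O = 2.98 m, d_H₂O = 2.98/(1 + 0.7749) = 1.679 m.
d_NO = 2.98 − 1.679 = 1.301 m.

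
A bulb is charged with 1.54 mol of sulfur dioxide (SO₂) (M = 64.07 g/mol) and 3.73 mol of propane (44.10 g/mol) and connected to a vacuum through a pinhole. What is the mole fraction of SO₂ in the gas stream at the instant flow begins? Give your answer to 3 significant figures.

Each component's effusion rate ∝ (its partial pressure)·(1/√M) ∝ n_i/√M_i.
So x_SO₂ in the escaping gas = (n_SO₂/√M_SO₂) / Σ(n_i/√M_i)
= (1.54/√64.07) / (1.54/√64.07 + 3.73/√44.10) = 0.1924/(0.1924 + 0.5617) = 0.255.

0.255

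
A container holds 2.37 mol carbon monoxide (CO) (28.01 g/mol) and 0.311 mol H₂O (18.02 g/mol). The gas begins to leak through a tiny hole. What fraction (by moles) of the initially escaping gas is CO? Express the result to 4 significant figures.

0.8594

Rate_i ∝ x_i/√M_i (Graham's law weighted by mole fraction), so the effusate composition follows n_i/√M_i.
Mole fraction of CO in the effusate = (n_CO/√M_CO) / (n_CO/√M_CO + n_H₂O/√M_H₂O)
= (2.37/√28.01) / (2.37/√28.01 + 0.311/√18.02) = 0.4478/(0.4478 + 0.07326) = 0.8594.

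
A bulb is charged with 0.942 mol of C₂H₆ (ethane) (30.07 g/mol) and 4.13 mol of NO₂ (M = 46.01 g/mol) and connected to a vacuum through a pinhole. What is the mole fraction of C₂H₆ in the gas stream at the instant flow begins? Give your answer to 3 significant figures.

Rate_i ∝ x_i/√M_i (Graham's law weighted by mole fraction), so the effusate composition follows n_i/√M_i.
So x_C₂H₆ in the escaping gas = (n_C₂H₆/√M_C₂H₆) / Σ(n_i/√M_i)
= (0.942/√30.07) / (0.942/√30.07 + 4.13/√46.01) = 0.1718/(0.1718 + 0.6089) = 0.220.

0.220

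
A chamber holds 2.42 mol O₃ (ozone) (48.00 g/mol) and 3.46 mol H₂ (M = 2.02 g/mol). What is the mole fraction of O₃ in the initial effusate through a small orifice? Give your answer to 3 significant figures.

The effusion rate of species i is ∝ p_i/√M_i ∝ n_i/√M_i.
x_O₃(eff) = (n_O₃/√M_O₃) / (n_O₃/√M_O₃ + n_H₂/√M_H₂)
= (2.42/√48.00) / (2.42/√48.00 + 3.46/√2.02) = 0.3493/(0.3493 + 2.434) = 0.125.

0.125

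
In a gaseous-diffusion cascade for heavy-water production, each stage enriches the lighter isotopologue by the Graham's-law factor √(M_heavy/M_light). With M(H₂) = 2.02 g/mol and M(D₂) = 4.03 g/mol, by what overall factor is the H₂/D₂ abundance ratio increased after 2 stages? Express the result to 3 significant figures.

2.00

After 2 stages the ratio has grown by (√(4.03/2.02))^2 = (4.03/2.02)^(2/2).
= 1.99505^1 = 2.00.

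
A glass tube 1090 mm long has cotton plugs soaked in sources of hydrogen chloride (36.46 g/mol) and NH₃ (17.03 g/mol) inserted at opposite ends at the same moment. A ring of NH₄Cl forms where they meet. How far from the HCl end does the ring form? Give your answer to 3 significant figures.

443 mm

The fronts meet when d_HCl + d_NH₃ = L with d_HCl/d_NH₃ = √(M_NH₃/M_HCl) (Graham's law). Here √(M_NH₃/M_HCl) = √(17.03/36.46) = 0.6834.
With d_HCl + d_NH₃ = 1090 mm, d_NH₃ = 1090/(1 + 0.6834) = 647.5 mm.
d_HCl = 1090 − 647.5 = 443 mm.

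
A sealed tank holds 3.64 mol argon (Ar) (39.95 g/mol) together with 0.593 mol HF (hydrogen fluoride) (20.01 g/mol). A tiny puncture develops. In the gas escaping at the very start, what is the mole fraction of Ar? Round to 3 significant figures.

0.813

The effusion rate of species i is ∝ p_i/√M_i ∝ n_i/√M_i.
So x_Ar in the escaping gas = (n_Ar/√M_Ar) / Σ(n_i/√M_i)
= (3.64/√39.95) / (3.64/√39.95 + 0.593/√20.01) = 0.5759/(0.5759 + 0.1326) = 0.813.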